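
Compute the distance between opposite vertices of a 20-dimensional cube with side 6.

The space diagonal of an n-cube of side s is s√n. Here 6·√20 ≈ 26.8328.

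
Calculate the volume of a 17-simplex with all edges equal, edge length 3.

V_17 = √(18) · 3^17 / (17! · 2^(17/2)) ≈ 4.25475e-09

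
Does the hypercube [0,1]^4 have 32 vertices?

False. The 4-cube has 2^4 = 16 vertices.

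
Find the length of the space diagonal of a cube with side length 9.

The space diagonal of an n-cube of side s is s√n. Here 9·√3 ≈ 15.5885.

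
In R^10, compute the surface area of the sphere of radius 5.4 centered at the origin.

S = n·V_n(r)/r = 10·V_10(5.4)/5.4 (volume-to-surface relation), giving 9.95662e+07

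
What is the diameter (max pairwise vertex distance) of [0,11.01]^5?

Diagonal = √5 · 11.01 ≈ 24.6191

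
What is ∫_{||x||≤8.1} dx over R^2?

Volume = π^{2/2}·(8.1)^2/Γ(2) ≈ 206.12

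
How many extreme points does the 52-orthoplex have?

An n-cross-polytope has 2n vertices; here n = 52, giving 104.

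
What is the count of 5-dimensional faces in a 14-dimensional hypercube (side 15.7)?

An n-cube has C(n,k)·2^(n-k) k-faces. Here C(14,5)·2^9 = 2002·512 = 1025024.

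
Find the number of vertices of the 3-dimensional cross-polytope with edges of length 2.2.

The vertices are ±e_1, ..., ±e_3, so there are 2·3 = 6.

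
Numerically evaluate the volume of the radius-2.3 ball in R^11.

Volume = π^{11/2}·(2.3)^11/Γ(13/2) ≈ 17951.9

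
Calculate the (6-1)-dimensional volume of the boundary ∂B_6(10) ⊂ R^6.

S = n·V_n(r)/r = 6·V_6(10)/10 (volume-to-surface relation), giving 100000·π^3 ≈ 3.10063e+06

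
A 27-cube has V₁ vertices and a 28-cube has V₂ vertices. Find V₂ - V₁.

V₁ = 2^27 = 134217728. V₂ = 2^28 = 268435456. V₂ - V₁ = 134217728.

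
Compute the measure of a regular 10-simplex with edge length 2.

For a regular n-simplex with edge a, V = (a^n / n!)·√((n+1)/2^n). With a=2, n=10: V ≈ 2.92471e-05.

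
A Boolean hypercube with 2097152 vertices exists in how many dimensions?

Since 2^n = 2097152, we have n = 21.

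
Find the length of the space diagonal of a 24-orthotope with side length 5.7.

Diagonal = √24 · 5.7 ≈ 27.9242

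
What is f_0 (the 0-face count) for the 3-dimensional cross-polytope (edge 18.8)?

Number of 0-faces = 2^(0+1) · C(3,0+1) = 2 · 3 = 6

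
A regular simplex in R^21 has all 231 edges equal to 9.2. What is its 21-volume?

V_21 = √(22) · 9.2^21 / (21! · 2^(21/2)) ≈ 0.0110052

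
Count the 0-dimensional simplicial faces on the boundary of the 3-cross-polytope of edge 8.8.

f_0(3-orthoplex) = 2^1 · (3 choose 1) = 6.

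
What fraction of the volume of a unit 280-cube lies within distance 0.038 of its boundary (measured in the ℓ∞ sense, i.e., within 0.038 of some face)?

Shell fraction = 1 - (1-0.076)^280 ≈ 1 - 2.444e-10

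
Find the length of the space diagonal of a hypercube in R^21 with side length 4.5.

||(4.5,4.5,...,4.5)|| = √(21)·4.5 ≈ 20.6216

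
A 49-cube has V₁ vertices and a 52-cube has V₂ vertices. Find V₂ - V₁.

V₁ = 2^49 = 562949953421312. V₂ = 2^52 = 4503599627370496. V₂ - V₁ = 3940649673949184.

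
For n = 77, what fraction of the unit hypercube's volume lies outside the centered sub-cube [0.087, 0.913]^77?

1 - (1 - 2·0.087)^77 = 1 - 0.826^77 ≈ 0.999999595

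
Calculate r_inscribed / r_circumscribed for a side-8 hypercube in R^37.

For an n-cube of any side s, the inradius is s/2 and the circumradius is s√n/2, so the ratio is 1/√37 ≈ 0.164399.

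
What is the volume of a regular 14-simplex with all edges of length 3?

Volume = 3^14 · √(15/2^14) / 14! ≈ 1.66006e-06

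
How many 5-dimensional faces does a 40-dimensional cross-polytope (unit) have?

Number of 5-faces = 2^(5+1) · C(40,5+1) = 64 · 3838380 = 245656320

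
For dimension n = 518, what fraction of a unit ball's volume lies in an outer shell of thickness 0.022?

1 - (1-0.022)^518 ≈ 0.99999 ≈ 99.999010%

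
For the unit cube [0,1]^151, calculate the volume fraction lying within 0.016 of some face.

The inner cube has side 1-2·0.016 = 0.968 and volume (0.968)^151 ≈ 0.007365, so the shell holds 0.992635 of the volume.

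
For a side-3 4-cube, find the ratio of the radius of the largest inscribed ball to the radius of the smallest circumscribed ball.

r_in / r_out = (3/2) / (3√4/2) = 1/√4 ≈ 0.5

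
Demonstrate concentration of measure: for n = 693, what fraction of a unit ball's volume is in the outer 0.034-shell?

1 - (1-0.034)^693 ≈ 1 - 3.883e-11 ≈ (100 - 3.88e-09)%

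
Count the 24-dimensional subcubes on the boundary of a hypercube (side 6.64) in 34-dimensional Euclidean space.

Choose 24 of 34 axes to span the face (C(34,24) = 131128140 ways), then fix each of the remaining 10 coordinates at one of its two extreme values (2^10 = 1024 ways): 131128140·1024 = 134275215360.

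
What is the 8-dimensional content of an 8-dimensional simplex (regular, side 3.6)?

V = (3.6^8 / 8!) · √((8+1) / 2^8) ≈ 0.13119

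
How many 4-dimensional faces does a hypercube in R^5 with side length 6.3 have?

An n-cube has C(n,k)·2^(n-k) k-faces. Here C(5,4)·2^1 = 5·2 = 10.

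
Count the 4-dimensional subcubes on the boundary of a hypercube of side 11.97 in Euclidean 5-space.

Number of 4-faces = C(5,4) · 2^(5-4) = 5 · 2 = 10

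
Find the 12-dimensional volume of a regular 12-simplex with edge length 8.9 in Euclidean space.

For a regular n-simplex with edge a, V = (a^n / n!)·√((n+1)/2^n). With a=8.9, n=12: V ≈ 29.0492.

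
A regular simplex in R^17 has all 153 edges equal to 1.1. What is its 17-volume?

V_17 = √(18) · 1.1^17 / (17! · 2^(17/2)) ≈ 1.66528e-16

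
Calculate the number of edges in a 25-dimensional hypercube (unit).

An n-cube has n·2^(n-1) edges. With n = 25: 25·16777216 = 419430400.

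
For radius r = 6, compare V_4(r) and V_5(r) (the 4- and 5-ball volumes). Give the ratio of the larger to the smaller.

V_4(6) ≈ 6395.5, V_5(6) ≈ 40931.2. The 5-ball is larger by a factor of 6.4.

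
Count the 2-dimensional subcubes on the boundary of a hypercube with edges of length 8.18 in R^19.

Choose 2 of 19 axes to span the face (C(19,2) = 171 ways), then fix each of the remaining 17 coordinates at one of its two extreme values (2^17 = 131072 ways): 171·131072 = 22413312.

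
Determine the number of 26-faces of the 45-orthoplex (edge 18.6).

Number of 26-faces = 2^(26+1) · C(45,26+1) = 134217728 · 1715884494940 = 230302118421274296320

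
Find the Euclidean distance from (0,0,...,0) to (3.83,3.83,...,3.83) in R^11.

||(3.83,3.83,...,3.83)|| = √(11)·3.83 ≈ 12.7027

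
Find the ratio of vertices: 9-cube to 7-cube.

The 9-cube has 2^9 = 512 vertices. The 7-cube has 2^7 = 128 vertices. Ratio: 512/128 = 4.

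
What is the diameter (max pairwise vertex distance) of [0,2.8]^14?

Diagonal = √14 · 2.8 ≈ 10.4766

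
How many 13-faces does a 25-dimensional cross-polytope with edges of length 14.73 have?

Each 13-face is the convex hull of 14 vertices, one chosen as ±e_i from each of 14 distinct axes: 2^14·C(25,14) = 73030041600.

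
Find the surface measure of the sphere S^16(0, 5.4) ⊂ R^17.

S = n·V_n(r)/r = 17·V_17(5.4)/5.4 (volume-to-surface relation), giving 1.25288e+12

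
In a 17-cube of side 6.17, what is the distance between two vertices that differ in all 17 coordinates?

Diagonal = √17 · 6.17 ≈ 25.4396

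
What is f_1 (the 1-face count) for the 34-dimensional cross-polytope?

An n-cross-polytope has 2^(k+1)·C(n,k+1) k-faces. Here 2^2·C(34,2) = 4·561 = 2244.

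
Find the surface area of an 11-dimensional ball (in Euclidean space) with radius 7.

S_11(7) = 2·π^(11/2)·(7)^10 / Γ(11/2) = 2582630848·π^5/135 ≈ 5.85434e+09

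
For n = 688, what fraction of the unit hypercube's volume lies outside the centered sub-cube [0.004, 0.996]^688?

1 - (1 - 2·0.004)^688 = 1 - 0.992^688 ≈ 0.996019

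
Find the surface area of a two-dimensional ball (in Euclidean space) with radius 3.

S = n·V_n(r)/r = 2·V_2(3)/3 (volume-to-surface relation), giving 2πr = 2π·3 ≈ 18.8496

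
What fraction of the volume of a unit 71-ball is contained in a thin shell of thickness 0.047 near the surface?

1 - (1-0.047)^71 ≈ 0.967221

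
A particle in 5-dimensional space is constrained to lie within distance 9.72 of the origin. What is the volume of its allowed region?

The n-ball volume is π^(n/2)·r^n/Γ(n/2+1). With n=5, r=9.72: V ≈ 456699.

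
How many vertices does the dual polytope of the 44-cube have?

Number of vertices = 2n = 88.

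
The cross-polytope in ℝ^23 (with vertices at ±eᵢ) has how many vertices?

The 23-dimensional cross-polytope has 2n = 2·23 = 46 vertices.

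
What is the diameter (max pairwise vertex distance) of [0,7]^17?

||(7,7,...,7)|| = √(17)·7 ≈ 28.8617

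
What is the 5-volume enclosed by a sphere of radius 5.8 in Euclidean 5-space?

The n-ball volume is π^(n/2)·r^n/Γ(n/2+1). With n=5, r=5.8: V ≈ 34549.2.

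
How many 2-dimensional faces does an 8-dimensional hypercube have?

Number of 2-faces = C(8,2) · 2^(8-2) = 28 · 64 = 1792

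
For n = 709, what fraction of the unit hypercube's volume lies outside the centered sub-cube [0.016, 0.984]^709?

1 - (1 - 2·0.016)^709 = 1 - 0.968^709 ≈ 1 - 9.674e-11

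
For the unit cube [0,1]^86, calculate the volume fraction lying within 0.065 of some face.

The inner cube has side 1-2·0.065 = 0.87 and volume (0.87)^86 ≈ 6.29e-06, so the shell holds 0.999994 of the volume.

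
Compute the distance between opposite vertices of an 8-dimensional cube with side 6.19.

||(6.19,6.19,...,6.19)|| = √(8)·6.19 ≈ 17.508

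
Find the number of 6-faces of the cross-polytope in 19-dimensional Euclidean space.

An n-cross-polytope has 2^(k+1)·C(n,k+1) k-faces. Here 2^7·C(19,7) = 128·50388 = 6449664.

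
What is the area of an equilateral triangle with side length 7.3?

Area = (√3/4) · 7.3² = 23.0752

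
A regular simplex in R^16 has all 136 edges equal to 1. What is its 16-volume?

Volume = 1^16 · √(17/2^16) / 16! ≈ 7.69777e-16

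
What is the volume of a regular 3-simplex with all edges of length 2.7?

Volume = (√2/12) · 2.7³ = 2.31966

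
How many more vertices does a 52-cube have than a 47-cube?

The 52-cube has 2^52 = 4503599627370496 vertices. The 47-cube has 2^47 = 140737488355328 vertices. Difference: 4503599627370496 - 140737488355328 = 4362862139015168.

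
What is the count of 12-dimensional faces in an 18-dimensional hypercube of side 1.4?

Number of 12-faces = C(18,12) · 2^(18-12) = 18564 · 64 = 1188096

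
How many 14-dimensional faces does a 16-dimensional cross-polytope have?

An n-cross-polytope has 2^(k+1)·C(n,k+1) k-faces. Here 2^15·C(16,15) = 32768·16 = 524288.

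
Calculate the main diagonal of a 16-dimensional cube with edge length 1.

d = √(1² + 1² + ... + 1²) [16 terms] = √(16·1²) = 1√16 = 4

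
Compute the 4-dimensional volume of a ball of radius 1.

V = π^2/2 ≈ 4.9348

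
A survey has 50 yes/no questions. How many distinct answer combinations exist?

The 50-cube has 2^50 = 1125899906842624 vertices.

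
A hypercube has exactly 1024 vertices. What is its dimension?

Since 2^n = 1024, we have n = 10.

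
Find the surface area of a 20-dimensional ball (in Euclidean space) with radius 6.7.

The surface area of an n-ball is 2π^(n/2) r^(n-1) / Γ(n/2). For n=20, r=6.7: 2.55969e+15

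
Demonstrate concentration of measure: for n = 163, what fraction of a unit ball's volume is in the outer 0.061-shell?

1 - (1-0.061)^163 ≈ 0.999965 ≈ 99.996497%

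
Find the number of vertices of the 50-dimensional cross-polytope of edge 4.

The 50-dimensional cross-polytope has 2n = 2·50 = 100 vertices.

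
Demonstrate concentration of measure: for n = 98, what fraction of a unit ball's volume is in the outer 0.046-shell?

1 - (1-0.046)^98 ≈ 0.990098 ≈ 99.01%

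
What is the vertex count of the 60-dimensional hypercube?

The 60-cube has 2^60 = 1152921504606846976 vertices.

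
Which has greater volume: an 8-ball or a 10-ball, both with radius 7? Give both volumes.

V_8(7) ≈ 2.33977e+07. V_10(7) ≈ 7.20358e+08. The 10-ball is larger.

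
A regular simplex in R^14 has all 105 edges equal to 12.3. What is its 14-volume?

For a regular n-simplex with edge a, V = (a^n / n!)·√((n+1)/2^n). With a=12.3, n=14: V ≈ 629.65.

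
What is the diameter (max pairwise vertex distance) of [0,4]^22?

The space diagonal of an n-cube of side s is s√n. Here 4·√22 ≈ 18.7617.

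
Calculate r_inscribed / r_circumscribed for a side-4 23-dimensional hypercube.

For an n-cube of any side s, the inradius is s/2 and the circumradius is s√n/2, so the ratio is 1/√23 ≈ 0.208514.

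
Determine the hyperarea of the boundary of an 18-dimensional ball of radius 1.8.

The surface area of an n-ball is 2π^(n/2) r^(n-1) / Γ(n/2). For n=18, r=1.8: 32321.5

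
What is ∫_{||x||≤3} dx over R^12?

The n-ball volume is π^(n/2)·r^n/Γ(n/2+1). With n=12, r=3: V = 59049·π^6/80 ≈ 709613.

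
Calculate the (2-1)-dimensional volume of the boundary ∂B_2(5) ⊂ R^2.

|∂B_2(5)| = 2πr = 2π·5 ≈ 31.4159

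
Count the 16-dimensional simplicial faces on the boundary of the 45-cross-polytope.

Number of 16-faces = 2^(16+1) · C(45,16+1) = 131072 · 1103068603890 = 144581408049070080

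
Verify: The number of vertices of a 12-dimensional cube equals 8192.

False. The 12-cube has 2^12 = 4096 vertices.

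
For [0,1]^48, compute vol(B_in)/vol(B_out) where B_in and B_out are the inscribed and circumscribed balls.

The radii are 1/2 and 1√48/2, so the volume ratio is (1/√48)^48 = 48^{-48/2} ≈ 4.469e-41.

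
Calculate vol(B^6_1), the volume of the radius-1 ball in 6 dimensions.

V_6(1) = π^(6/2) · (1)^6 / Γ(6/2 + 1) = π^3/6 ≈ 5.16771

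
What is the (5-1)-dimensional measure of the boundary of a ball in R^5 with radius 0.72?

The surface area of an n-ball is 2π^(n/2) r^(n-1) / Γ(n/2). For n=5, r=0.72: 7.07292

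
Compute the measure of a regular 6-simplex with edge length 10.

V = (10^6 / 6!) · √((6+1) / 2^6) ≈ 459.332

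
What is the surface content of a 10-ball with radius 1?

The surface area of an n-ball is 2π^(n/2) r^(n-1) / Γ(n/2). For n=10, r=1: π^5/12 ≈ 25.5016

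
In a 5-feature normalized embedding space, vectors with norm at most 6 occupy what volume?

Volume = π^{5/2}·(6)^5/Γ(7/2) = 20736·π^2/5 ≈ 40931.2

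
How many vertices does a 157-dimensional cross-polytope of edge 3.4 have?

An n-cross-polytope has 2n vertices; here n = 157, giving 314.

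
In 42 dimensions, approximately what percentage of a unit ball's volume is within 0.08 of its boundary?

1 - (1-0.08)^42 ≈ 0.969864 ≈ 96.99%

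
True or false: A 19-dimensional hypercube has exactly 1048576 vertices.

False. The 19-cube has 2^19 = 524288 vertices.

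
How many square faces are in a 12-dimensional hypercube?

Number of 2-faces = C(12,2) · 2^(12-2) = 66 · 1024 = 67584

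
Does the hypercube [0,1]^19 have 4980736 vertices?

False. The 19-cube has 2^19 = 524288 vertices.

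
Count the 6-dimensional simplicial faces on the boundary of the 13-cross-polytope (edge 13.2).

f_6(13-orthoplex) = 2^7 · (13 choose 7) = 219648.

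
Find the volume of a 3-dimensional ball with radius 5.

Volume = π^{3/2}·(5)^3/Γ(5/2) = 500·π/3 ≈ 523.599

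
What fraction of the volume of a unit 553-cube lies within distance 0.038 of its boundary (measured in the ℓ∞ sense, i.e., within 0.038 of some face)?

Shell fraction = 1 - (1-0.076)^553 ≈ 1 - 1.039e-19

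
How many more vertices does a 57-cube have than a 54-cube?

The 57-cube has 2^57 = 144115188075855872 vertices. The 54-cube has 2^54 = 18014398509481984 vertices. Difference: 144115188075855872 - 18014398509481984 = 126100789566373888.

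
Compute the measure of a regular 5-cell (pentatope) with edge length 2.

V_4 = √(5) · 2^4 / (4! · 2^(4/2)) ≈ 0.372678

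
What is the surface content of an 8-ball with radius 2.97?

The surface area of an n-ball is 2π^(n/2) r^(n-1) / Γ(n/2). For n=8, r=2.97: 66187.1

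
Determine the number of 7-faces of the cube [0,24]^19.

Choose 7 of 19 axes to span the face (C(19,7) = 50388 ways), then fix each of the remaining 12 coordinates at one of its two extreme values (2^12 = 4096 ways): 50388·4096 = 206389248.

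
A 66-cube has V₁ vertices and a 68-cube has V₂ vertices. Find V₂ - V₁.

V₁ = 2^66 = 73786976294838206464. V₂ = 2^68 = 295147905179352825856. V₂ - V₁ = 221360928884514619392.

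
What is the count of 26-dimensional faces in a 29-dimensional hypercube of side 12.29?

Number of 26-faces = C(29,26) · 2^(29-26) = 3654 · 8 = 29232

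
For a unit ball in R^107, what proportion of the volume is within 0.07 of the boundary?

Shell fraction = 1 - (1-0.07)^107 ≈ 0.999576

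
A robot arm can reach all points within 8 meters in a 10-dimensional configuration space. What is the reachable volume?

V = 134217728·π^5/15 ≈ 2.73822e+09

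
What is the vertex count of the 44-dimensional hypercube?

An n-cube has 2^n vertices; for n = 44 that is 2^44 = 17592186044416.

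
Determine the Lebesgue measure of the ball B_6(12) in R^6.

V = 497664·π^3 ≈ 1.54307e+07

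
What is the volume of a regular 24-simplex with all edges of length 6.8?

For a regular n-simplex with edge a, V = (a^n / n!)·√((n+1)/2^n). With a=6.8, n=24: V ≈ 1.87983e-07.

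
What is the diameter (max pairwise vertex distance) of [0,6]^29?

Diagonal = √29 · 6 ≈ 32.311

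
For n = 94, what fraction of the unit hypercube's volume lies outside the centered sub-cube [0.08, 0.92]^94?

The inner cube has side 1-2·0.08 = 0.84 and volume (0.84)^94 ≈ 7.625e-08, so the shell holds 0.9999999237 of the volume.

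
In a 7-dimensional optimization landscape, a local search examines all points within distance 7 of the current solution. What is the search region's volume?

V = 1882384·π^3/15 ≈ 3.89105e+06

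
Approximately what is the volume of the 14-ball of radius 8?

V = 274877906944·π^7/315 ≈ 2.63559e+12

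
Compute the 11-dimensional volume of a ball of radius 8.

V = 549755813888·π^5/10395 ≈ 1.61843e+10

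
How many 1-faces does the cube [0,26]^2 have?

Number of 1-faces = C(2,1)·2^(2-1) = 2·2 = 4.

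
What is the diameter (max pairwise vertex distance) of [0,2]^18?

Diagonal = √18 · 2 ≈ 8.48528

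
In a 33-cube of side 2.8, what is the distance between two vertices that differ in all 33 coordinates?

||(2.8,2.8,...,2.8)|| = √(33)·2.8 ≈ 16.0848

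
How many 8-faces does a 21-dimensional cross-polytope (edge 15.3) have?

Each 8-face is the convex hull of 9 vertices, one chosen as ±e_i from each of 9 distinct axes: 2^9·C(21,9) = 150492160.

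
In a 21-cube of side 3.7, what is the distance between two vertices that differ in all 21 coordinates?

d = √(3.7² + 3.7² + ... + 3.7²) [21 terms] = √(21·3.7²) = 3.7√21 ≈ 16.9555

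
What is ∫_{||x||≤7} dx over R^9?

V_9(7) = π^(9/2) · (7)^9 / Γ(9/2 + 1) = 184473632·π^4/135 ≈ 1.33107e+08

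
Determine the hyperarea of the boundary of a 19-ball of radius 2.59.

The surface area of an n-ball is 2π^(n/2) r^(n-1) / Γ(n/2). For n=19, r=2.59: 2.43633e+07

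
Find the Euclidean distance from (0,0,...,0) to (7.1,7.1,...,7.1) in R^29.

The space diagonal of an n-cube of side s is s√n. Here 7.1·√29 ≈ 38.2347.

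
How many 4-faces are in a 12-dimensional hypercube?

f_4(12-cube) = (12 choose 4) · 2^8 = 126720.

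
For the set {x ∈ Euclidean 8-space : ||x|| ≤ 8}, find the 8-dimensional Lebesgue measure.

V_8(8) = π^(8/2) · (8)^8 / Γ(8/2 + 1) = 2097152·π^4/3 ≈ 6.80939e+07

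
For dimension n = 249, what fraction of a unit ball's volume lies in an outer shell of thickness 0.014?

1 - (1-0.014)^249 ≈ 0.970122 ≈ 97.01%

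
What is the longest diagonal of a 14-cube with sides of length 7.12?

d = √(7.12² + 7.12² + ... + 7.12²) [14 terms] = √(14·7.12²) = 7.12√14 ≈ 26.6406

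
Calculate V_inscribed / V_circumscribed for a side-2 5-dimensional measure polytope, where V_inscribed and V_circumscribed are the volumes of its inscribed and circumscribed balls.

V_in / V_out = (r_in/r_out)^5 = (1/√5)^5 = 5^(-5/2) ≈ 0.0178885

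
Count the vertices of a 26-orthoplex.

An n-cross-polytope has 2n vertices; here n = 26, giving 52.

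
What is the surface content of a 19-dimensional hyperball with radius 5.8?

S_19(5.8) = 2·π^(19/2)·(5.8)^18 / Γ(19/2) ≈ 4.88703e+13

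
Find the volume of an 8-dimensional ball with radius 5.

V_8(5) = π^(8/2) · (5)^8 / Γ(8/2 + 1) = 390625·π^4/24 ≈ 1.58543e+06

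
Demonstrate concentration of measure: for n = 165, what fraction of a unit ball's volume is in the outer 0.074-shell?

1 - (1-0.074)^165 ≈ 0.9999969039 ≈ 99.999690%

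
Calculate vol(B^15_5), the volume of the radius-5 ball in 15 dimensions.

Volume = π^{15/2}·(5)^15/Γ(17/2) = 312500000000·π^7/81081 ≈ 1.16407e+10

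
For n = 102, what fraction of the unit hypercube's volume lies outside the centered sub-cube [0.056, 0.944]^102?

Shell fraction = 1 - (1-0.112)^102 ≈ 0.999995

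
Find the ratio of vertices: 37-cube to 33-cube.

The 37-cube has 2^37 = 137438953472 vertices. The 33-cube has 2^33 = 8589934592 vertices. Ratio: 137438953472/8589934592 = 16.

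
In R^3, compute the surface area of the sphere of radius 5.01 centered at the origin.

S = n·V_n(r)/r = 3·V_3(5.01)/5.01 (volume-to-surface relation), giving 4πr² = 4π·(5.01)² ≈ 315.417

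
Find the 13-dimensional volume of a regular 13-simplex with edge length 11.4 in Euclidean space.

V = (11.4^13 / 13!) · √((13+1) / 2^13) ≈ 364.629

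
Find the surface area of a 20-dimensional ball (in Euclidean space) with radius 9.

S = n·V_n(r)/r = 20·V_20(9)/9 (volume-to-surface relation), giving 16677181699666569·π^10/2240 ≈ 6.97226e+17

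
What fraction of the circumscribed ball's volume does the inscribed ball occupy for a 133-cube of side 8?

The radii are 8/2 and 8√133/2, so the volume ratio is (1/√133)^133 = 133^{-133/2} ≈ 5.80585e-142.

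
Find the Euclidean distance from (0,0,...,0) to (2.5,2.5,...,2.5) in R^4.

Diagonal = √4 · 2.5 = 5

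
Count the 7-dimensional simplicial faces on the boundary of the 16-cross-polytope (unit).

Each 7-face is the convex hull of 8 vertices, one chosen as ±e_i from each of 8 distinct axes: 2^8·C(16,8) = 3294720.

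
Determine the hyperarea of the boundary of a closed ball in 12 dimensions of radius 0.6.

|∂B_12(0.6)| ≈ 0.0581315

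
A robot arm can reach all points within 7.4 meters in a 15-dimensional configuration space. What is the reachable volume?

V_15(7.4) = π^(15/2) · (7.4)^15 / Γ(15/2 + 1) ≈ 4.16779e+12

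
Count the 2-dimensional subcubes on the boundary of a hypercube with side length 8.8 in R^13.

f_2(13-cube) = (13 choose 2) · 2^11 = 159744.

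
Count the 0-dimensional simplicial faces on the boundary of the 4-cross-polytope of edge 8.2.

Each 0-face is the convex hull of 1 vertex, one chosen as ±e_i from each of 1 distinct axis: 2^1·C(4,1) = 8.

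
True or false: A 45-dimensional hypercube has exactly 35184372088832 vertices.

True. The 45-cube has 2^45 = 35184372088832 vertices.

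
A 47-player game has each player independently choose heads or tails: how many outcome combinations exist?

Number of vertices = 2^47 = 140737488355328.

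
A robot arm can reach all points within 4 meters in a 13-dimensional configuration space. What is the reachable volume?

V_13(4) = π^(13/2) · (4)^13 / Γ(13/2 + 1) = 8589934592·π^6/135135 ≈ 6.11113e+07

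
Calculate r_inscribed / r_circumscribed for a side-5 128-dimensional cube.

r_in = 5/2 (half the side); r_out = 5√128/2 (half the diagonal). Ratio = 1/√128 ≈ 0.0883883.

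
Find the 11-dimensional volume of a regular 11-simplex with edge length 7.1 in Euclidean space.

For a regular n-simplex with edge a, V = (a^n / n!)·√((n+1)/2^n). With a=7.1, n=11: V ≈ 4.43212.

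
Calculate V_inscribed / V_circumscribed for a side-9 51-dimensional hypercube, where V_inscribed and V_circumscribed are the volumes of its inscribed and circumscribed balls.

Volume scales as r^n, and r_in/r_out = 1/√51, giving (1/√51)^51 ≈ 2.86392e-44.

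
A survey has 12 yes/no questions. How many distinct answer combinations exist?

An n-cube has 2^n vertices; for n = 12 that is 2^12 = 4096.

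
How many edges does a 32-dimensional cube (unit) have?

The 32-cube has n·2^(n-1) = 32·2^31 = 32·2147483648 = 68719476736 edges.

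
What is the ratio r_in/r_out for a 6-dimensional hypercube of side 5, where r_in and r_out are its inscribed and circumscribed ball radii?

For an n-cube of any side s, the inradius is s/2 and the circumradius is s√n/2, so the ratio is 1/√6 ≈ 0.408248.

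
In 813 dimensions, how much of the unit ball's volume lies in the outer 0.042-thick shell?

Shell fraction = 1 - (1-0.042)^813 ≈ 1 - 7.082e-16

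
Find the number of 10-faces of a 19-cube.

An n-cube has C(n,k)·2^(n-k) k-faces. Here C(19,10)·2^9 = 92378·512 = 47297536.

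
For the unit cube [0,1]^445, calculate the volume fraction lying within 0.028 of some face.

Shell fraction = 1 - (1-0.056)^445 ≈ 1 - 7.287e-12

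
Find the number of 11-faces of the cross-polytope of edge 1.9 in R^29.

Each 11-face is the convex hull of 12 vertices, one chosen as ±e_i from each of 12 distinct axes: 2^12·C(29,12) = 212565749760.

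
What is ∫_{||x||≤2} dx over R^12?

V = 256·π^6/45 ≈ 5469.24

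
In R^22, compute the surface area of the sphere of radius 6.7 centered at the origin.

S = n·V_n(r)/r = 22·V_22(6.7)/6.7 (volume-to-surface relation), giving 3.60983e+16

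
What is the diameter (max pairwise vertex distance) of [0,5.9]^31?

||(5.9,5.9,...,5.9)|| = √(31)·5.9 ≈ 32.8498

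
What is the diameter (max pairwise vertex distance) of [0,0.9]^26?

d = √(0.9² + 0.9² + ... + 0.9²) [26 terms] = √(26·0.9²) = 0.9√26 ≈ 4.58912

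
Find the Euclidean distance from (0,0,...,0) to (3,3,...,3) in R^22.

d = √(3² + 3² + ... + 3²) [22 terms] = √(22·3²) = 3√22 ≈ 14.0712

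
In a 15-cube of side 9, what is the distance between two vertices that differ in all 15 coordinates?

||(9,9,...,9)|| = √(15)·9 ≈ 34.8569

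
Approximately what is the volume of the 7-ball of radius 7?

The n-ball volume is π^(n/2)·r^n/Γ(n/2+1). With n=7, r=7: V = 1882384·π^3/15 ≈ 3.89105e+06.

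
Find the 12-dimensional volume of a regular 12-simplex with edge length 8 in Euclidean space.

Volume = 8^12 · √(13/2^12) / 12! ≈ 8.08229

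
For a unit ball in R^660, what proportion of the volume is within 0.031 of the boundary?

1 - (1-0.031)^660 ≈ 0.9999999991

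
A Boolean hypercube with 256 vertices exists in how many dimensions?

Since 2^n = 256, we have n = 8.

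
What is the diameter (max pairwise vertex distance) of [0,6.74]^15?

||(6.74,6.74,...,6.74)|| = √(15)·6.74 ≈ 26.1039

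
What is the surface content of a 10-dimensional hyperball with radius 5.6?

S = n·V_n(r)/r = 10·V_10(5.6)/5.6 (volume-to-surface relation), giving 1.38121e+08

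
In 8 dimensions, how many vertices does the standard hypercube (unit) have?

An n-cube has 2^n vertices; for n = 8 that is 2^8 = 256.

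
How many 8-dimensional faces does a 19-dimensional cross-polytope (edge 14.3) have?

Each 8-face is the convex hull of 9 vertices, one chosen as ±e_i from each of 9 distinct axes: 2^9·C(19,9) = 47297536.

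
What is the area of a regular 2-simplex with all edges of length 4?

Area = (√3/4) · 4² = 6.9282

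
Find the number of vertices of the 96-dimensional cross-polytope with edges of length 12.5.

The vertices are ±e_1, ..., ±e_96, so there are 2·96 = 192.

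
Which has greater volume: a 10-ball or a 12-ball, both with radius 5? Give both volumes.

V_10(5) ≈ 2.49039e+07. V_12(5) ≈ 3.25992e+08. The 12-ball is larger.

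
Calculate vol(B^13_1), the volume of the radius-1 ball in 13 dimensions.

Volume = π^{13/2}·(1)^13/Γ(15/2) = 128·π^6/135135 ≈ 0.910629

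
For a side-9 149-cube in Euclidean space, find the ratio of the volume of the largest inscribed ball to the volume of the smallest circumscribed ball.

Volume scales as r^n, and r_in/r_out = 1/√149, giving (1/√149)^149 ≈ 1.25205e-162.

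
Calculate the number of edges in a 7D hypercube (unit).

Number of 1-faces = C(7,1)·2^(7-1) = 7·64 = 448.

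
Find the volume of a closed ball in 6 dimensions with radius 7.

Volume = π^{6/2}·(7)^6/Γ(4) = 117649·π^3/6 ≈ 607976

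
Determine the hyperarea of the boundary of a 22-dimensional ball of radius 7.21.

The surface area of an n-ball is 2π^(n/2) r^(n-1) / Γ(n/2). For n=22, r=7.21: 1.68483e+17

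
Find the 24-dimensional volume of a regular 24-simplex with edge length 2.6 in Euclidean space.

Volume = 2.6^24 · √(25/2^24) / 24! ≈ 1.7917e-17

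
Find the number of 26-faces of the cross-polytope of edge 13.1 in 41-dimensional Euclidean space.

Number of 26-faces = 2^(26+1) · C(41,26+1) = 134217728 · 35240152720 = 4729853232451420160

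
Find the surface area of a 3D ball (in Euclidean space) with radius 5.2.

The surface area of an n-ball is 2π^(n/2) r^(n-1) / Γ(n/2). For n=3, r=5.2: 4πr² = 4π·(5.2)² ≈ 339.795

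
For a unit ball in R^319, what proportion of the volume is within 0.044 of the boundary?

Shell fraction = 1 - (1-0.044)^319 ≈ 0.9999994165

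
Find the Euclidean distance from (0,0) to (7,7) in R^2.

||(7,7,...,7)|| = √(2)·7 ≈ 9.89949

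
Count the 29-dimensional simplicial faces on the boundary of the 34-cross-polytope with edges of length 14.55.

f_29(34-orthoplex) = 2^30 · (34 choose 30) = 49795850829824.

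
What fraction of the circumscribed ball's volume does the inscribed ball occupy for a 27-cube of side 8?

V_in / V_out = (r_in/r_out)^27 = (1/√27)^27 = 27^(-27/2) ≈ 4.74886e-20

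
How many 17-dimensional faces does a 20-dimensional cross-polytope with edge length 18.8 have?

An n-cross-polytope has 2^(k+1)·C(n,k+1) k-faces. Here 2^18·C(20,18) = 262144·190 = 49807360.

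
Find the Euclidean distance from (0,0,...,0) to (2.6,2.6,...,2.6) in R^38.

||(2.6,2.6,...,2.6)|| = √(38)·2.6 ≈ 16.0275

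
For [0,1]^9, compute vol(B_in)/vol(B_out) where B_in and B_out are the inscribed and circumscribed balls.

V_in/V_out = n^(-n/2) = 9^(-9/2) ≈ 5.08053e-05.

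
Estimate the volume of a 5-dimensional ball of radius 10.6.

The n-ball volume is π^(n/2)·r^n/Γ(n/2+1). With n=5, r=10.6: V ≈ 704414.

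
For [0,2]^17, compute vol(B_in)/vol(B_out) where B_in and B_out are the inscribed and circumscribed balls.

Volume scales as r^n, and r_in/r_out = 1/√17, giving (1/√17)^17 ≈ 3.47684e-11.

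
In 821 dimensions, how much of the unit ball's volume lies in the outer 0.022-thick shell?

1 - (1-0.022)^821 ≈ 0.9999999883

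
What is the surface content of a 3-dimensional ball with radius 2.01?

S_3(2.01) = 2·π^(3/2)·(2.01)^2 / Γ(3/2) = 4πr² = 4π·(2.01)² ≈ 50.7694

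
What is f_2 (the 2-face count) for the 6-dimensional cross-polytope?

Each 2-face is the convex hull of 3 vertices, one chosen as ±e_i from each of 3 distinct axes: 2^3·C(6,3) = 160.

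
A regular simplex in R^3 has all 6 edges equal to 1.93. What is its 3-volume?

Volume = (√2/12) · 1.93³ = 0.847238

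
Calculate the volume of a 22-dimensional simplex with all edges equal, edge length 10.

Volume = 10^22 · √(23/2^22) / 22! ≈ 0.0208337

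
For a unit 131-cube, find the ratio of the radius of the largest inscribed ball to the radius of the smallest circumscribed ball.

For an n-cube of any side s, the inradius is s/2 and the circumradius is s√n/2, so the ratio is 1/√131 ≈ 0.0873704.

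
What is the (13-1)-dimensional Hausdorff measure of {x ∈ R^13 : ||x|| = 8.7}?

|∂B_13(8.7)| ≈ 2.22595e+12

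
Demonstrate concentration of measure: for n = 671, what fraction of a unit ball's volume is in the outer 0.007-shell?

1 - (1-0.007)^671 ≈ 0.991027 ≈ 99.10%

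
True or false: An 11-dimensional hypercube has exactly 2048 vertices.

True. The 11-cube has 2^11 = 2048 vertices.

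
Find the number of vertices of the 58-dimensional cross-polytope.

The 58-dimensional cross-polytope has 2n = 2·58 = 116 vertices.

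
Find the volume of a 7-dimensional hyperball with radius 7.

V_7(7) = π^(7/2) · (7)^7 / Γ(7/2 + 1) = 1882384·π^3/15 ≈ 3.89105e+06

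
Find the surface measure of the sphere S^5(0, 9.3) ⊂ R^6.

S = n·V_n(r)/r = 6·V_6(9.3)/9.3 (volume-to-surface relation), giving 2.15707e+06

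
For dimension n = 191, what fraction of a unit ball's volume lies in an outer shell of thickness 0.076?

1 - (1-0.076)^191 ≈ 0.9999997224 ≈ 99.999972%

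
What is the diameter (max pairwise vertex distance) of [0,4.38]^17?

d = √(4.38² + 4.38² + ... + 4.38²) [17 terms] = √(17·4.38²) = 4.38√17 ≈ 18.0592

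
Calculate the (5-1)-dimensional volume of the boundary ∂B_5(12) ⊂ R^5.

The surface area of an n-ball is 2π^(n/2) r^(n-1) / Γ(n/2). For n=5, r=12: 55296·π^2 ≈ 545750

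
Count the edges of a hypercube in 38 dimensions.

The 38-cube has n·2^(n-1) = 38·2^37 = 38·137438953472 = 5222680231936 edges.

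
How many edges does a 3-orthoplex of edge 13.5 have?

Number of 1-faces = 2^(1+1) · C(3,1+1) = 4 · 3 = 12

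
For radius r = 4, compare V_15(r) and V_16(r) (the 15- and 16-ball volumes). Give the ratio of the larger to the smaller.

V_15(4) ≈ 4.09572e+08, V_16(4) ≈ 1.01074e+09. The 16-ball is larger by a factor of 2.468.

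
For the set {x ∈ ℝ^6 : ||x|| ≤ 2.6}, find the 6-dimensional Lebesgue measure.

V_6(2.6) = π^(6/2) · (2.6)^6 / Γ(6/2 + 1) ≈ 1596.39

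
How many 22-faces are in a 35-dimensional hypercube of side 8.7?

An n-cube has C(n,k)·2^(n-k) k-faces. Here C(35,22)·2^13 = 1476337800·8192 = 12094159257600.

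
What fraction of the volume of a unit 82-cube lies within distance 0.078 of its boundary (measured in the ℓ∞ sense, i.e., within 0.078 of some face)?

1 - (1 - 2·0.078)^82 = 1 - 0.844^82 ≈ 0.9999990878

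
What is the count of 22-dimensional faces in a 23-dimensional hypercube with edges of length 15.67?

f_22(23-cube) = (23 choose 22) · 2^1 = 46.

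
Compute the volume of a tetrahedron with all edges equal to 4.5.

Volume = (√2/12) · 4.5³ = 10.7392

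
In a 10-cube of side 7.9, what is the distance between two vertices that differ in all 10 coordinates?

||(7.9,7.9,...,7.9)|| = √(10)·7.9 ≈ 24.982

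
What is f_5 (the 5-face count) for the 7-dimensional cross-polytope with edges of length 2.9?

Number of 5-faces = 2^(5+1) · C(7,5+1) = 64 · 7 = 448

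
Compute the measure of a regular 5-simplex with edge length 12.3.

V_5 = √(6) · 12.3^5 / (5! · 2^(5/2)) ≈ 1015.89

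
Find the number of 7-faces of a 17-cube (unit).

Number of 7-faces = C(17,7) · 2^(17-7) = 19448 · 1024 = 19914752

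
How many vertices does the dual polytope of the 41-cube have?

The 41-dimensional cross-polytope has 2n = 2·41 = 82 vertices.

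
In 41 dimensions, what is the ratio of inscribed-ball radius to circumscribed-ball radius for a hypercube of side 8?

r_in = 8/2 (half the side); r_out = 8√41/2 (half the diagonal). Ratio = 1/√41 ≈ 0.156174.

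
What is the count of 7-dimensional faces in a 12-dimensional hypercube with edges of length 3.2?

An n-cube has C(n,k)·2^(n-k) k-faces. Here C(12,7)·2^5 = 792·32 = 25344.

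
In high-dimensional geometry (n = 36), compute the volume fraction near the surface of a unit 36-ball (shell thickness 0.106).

1 - (1-0.106)^36 ≈ 0.982293 ≈ 98.23%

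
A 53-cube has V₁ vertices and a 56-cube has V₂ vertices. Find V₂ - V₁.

V₁ = 2^53 = 9007199254740992. V₂ = 2^56 = 72057594037927936. V₂ - V₁ = 63050394783186944.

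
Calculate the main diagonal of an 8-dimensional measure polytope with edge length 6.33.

d = √(6.33² + 6.33² + ... + 6.33²) [8 terms] = √(8·6.33²) = 6.33√8 ≈ 17.9039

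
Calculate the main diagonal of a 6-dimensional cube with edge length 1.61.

Diagonal = √6 · 1.61 ≈ 3.94368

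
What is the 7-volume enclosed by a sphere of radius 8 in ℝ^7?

V = 33554432·π^3/105 ≈ 9.90855e+06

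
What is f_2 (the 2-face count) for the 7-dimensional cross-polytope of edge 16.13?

Number of 2-faces = 2^(2+1) · C(7,2+1) = 8 · 35 = 280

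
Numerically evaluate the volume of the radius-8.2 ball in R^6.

The n-ball volume is π^(n/2)·r^n/Γ(n/2+1). With n=6, r=8.2: V ≈ 1.57102e+06.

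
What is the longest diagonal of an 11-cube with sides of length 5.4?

Diagonal = √11 · 5.4 ≈ 17.9098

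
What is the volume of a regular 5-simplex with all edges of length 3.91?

V_5 = √(6) · 3.91^5 / (5! · 2^(5/2)) ≈ 3.29764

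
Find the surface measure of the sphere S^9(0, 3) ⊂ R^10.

|∂B_10(3)| = 6561·π^5/4 ≈ 501949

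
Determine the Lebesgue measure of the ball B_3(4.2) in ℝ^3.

V_3(4.2) = π^(3/2) · (4.2)^3 / Γ(3/2 + 1) ≈ 310.339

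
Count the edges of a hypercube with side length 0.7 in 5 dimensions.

The 5-cube has n·2^(n-1) = 5·2^4 = 5·16 = 80 edges.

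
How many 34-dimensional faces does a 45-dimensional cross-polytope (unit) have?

Number of 34-faces = 2^(34+1) · C(45,34+1) = 34359738368 · 3190187286 = 109614000491879989248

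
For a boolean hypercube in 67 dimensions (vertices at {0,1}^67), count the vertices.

The 67-cube has 2^67 = 147573952589676412928 vertices.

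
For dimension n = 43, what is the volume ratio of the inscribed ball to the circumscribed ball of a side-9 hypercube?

V_in / V_out = (r_in/r_out)^43 = (1/√43)^43 = 43^(-43/2) ≈ 7.59326e-36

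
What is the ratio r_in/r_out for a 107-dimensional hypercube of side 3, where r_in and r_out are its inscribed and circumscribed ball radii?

For an n-cube of any side s, the inradius is s/2 and the circumradius is s√n/2, so the ratio is 1/√107 ≈ 0.0966736.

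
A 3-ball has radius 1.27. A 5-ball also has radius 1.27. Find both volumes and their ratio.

V_3(1.27) ≈ 8.58025. V_5(1.27) ≈ 17.3907. Ratio V_3/V_5 ≈ 0.4934.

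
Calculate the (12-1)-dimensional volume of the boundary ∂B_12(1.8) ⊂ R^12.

S_12(1.8) = 2·π^(12/2)·(1.8)^11 / Γ(12/2) ≈ 10297.8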